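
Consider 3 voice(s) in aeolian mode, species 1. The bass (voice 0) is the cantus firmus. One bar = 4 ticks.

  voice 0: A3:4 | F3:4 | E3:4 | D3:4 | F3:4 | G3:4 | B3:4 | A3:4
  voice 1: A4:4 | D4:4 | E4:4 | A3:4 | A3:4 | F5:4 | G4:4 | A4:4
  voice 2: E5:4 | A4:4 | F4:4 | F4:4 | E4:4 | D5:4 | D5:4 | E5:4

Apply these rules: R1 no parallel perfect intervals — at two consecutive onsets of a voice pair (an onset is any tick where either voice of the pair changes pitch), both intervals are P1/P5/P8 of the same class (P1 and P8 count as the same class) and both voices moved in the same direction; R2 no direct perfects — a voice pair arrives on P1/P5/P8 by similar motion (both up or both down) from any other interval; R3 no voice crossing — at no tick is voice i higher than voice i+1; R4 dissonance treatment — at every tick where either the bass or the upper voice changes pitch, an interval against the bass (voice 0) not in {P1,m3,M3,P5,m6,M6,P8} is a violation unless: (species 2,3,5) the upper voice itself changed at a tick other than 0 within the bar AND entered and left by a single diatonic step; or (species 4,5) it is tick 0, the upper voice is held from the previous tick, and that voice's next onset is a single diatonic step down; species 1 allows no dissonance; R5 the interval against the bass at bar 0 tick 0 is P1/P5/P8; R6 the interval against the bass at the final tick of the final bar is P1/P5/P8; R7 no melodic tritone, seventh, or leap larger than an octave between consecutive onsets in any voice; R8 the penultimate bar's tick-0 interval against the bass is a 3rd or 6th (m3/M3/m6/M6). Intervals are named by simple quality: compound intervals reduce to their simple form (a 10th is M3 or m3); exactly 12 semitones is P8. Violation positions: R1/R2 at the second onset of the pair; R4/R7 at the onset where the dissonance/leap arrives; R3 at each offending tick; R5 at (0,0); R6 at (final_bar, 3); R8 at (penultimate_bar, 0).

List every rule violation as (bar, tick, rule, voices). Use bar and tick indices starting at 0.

bar 0: v0=A3 v1=A4 v2=E5 downbeat P5
bar 1: v0=F3 v1=D4 v2=A4 downbeat M3
bar 2: v0=E3 v1=E4 v2=F4 downbeat m2
bar 3: v0=D3 v1=A3 v2=F4 downbeat m3
bar 4: v0=F3 v1=A3 v2=E4 downbeat M7
bar 5: v0=G3 v1=F5 v2=D5 downbeat P5
bar 6: v0=B3 v1=G4 v2=D5 downbeat m3
bar 7: v0=A3 v1=A4 v2=E5 downbeat P5
  -> R1 @ bar 1 tick 0 v(1, 2): A4/E5 P5 -> D4/A4 P5 similar
  -> R4 @ bar 2 tick 0 v(0, 2): E3/F4 m2 untreated
  -> R2 @ bar 3 tick 0 v(0, 1): E3/E4 P8 -> D3/A3 P5 similar
  -> R4 @ bar 4 tick 0 v(0, 2): F3/E4 M7 untreated
  -> R2 @ bar 5 tick 0 v(0, 2): F3/E4 M7 -> G3/D5 P5 similar
  -> R3 @ bar 5 tick 0 v(1, 2): F5 above D5
  -> R4 @ bar 5 tick 0 v(0, 1): G3/F5 m7 untreated
  -> R7 @ bar 5 tick 0 v(1,): A3->F5 leap 20st
  -> R7 @ bar 5 tick 0 v(2,): E4->D5 leap 10st
  -> R3 @ bar 5 tick 1 v(1, 2): F5 above D5
  -> R3 @ bar 5 tick 2 v(1, 2): F5 above D5
  -> R3 @ bar 5 tick 3 v(1, 2): F5 above D5
  -> R7 @ bar 6 tick 0 v(1,): F5->G4 leap 10st
  -> R1 @ bar 7 tick 0 v(1, 2): G4/D5 P5 -> A4/E5 P5 similar

(1, 0, R1, (1, 2))
(2, 0, R4, (0, 2))
(3, 0, R2, (0, 1))
(4, 0, R4, (0, 2))
(5, 0, R2, (0, 2))
(5, 0, R3, (1, 2))
(5, 0, R4, (0, 1))
(5, 0, R7, (1,))
(5, 0, R7, (2,))
(5, 1, R3, (1, 2))
(5, 2, R3, (1, 2))
(5, 3, R3, (1, 2))
(6, 0, R7, (1,))
(7, 0, R1, (1, 2))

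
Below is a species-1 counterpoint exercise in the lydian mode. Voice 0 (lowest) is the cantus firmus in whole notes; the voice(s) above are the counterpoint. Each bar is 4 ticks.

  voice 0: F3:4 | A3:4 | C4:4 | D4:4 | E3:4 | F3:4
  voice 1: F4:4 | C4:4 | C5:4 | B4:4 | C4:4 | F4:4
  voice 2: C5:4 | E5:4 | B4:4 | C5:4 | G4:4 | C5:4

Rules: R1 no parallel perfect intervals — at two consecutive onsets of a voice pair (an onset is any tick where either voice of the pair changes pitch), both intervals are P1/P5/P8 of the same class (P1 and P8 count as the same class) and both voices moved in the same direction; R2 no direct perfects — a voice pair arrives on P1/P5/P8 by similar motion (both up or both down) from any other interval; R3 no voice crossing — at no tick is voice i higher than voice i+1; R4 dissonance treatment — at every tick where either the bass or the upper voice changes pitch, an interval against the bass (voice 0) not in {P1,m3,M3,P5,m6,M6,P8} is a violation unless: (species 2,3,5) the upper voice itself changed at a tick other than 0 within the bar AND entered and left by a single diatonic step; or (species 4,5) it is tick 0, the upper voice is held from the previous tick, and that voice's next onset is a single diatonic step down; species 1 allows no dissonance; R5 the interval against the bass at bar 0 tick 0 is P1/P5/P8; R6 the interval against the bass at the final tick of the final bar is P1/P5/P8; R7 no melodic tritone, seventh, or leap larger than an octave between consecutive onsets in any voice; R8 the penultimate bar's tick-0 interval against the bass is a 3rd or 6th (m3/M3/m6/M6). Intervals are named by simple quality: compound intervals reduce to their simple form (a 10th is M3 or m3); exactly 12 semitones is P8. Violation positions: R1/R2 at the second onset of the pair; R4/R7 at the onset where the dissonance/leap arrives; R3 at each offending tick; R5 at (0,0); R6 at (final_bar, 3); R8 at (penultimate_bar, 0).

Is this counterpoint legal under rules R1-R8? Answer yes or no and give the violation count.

No (14 violations)

bar 0: v0=F3 v1=F4 v2=C5 (P5)
bar 1: v0=A3 v1=C4 v2=E5 (P5)
bar 2: v0=C4 v1=C5 v2=B4 (M7)
bar 3: v0=D4 v1=B4 v2=C5 (m7)
bar 4: v0=E3 v1=C4 v2=G4 (m3)
bar 5: v0=F3 v1=F4 v2=C5 (P5)
  R1 @ bar1.0: F3/C5 P5 -> A3/E5 P5 similar
  R2 @ bar2.0: A3/C4 m3 -> C4/C5 P8 similar
  R3 @ bar2.0: C5 above B4
  R4 @ bar2.0: C4/B4 M7 untreated
  R3 @ bar2.1: C5 above B4
  R3 @ bar2.2: C5 above B4
  R3 @ bar2.3: C5 above B4
  R4 @ bar3.0: D4/C5 m7 untreated
  R2 @ bar4.0: B4/C5 m2 -> C4/G4 P5 similar
  R7 @ bar4.0: D4->E3 leap 10st
  R7 @ bar4.0: B4->C4 leap 11st
  R1 @ bar5.0: C4/G4 P5 -> F4/C5 P5 similar
  R2 @ bar5.0: E3/C4 m6 -> F3/F4 P8 similar
  R2 @ bar5.0: E3/G4 m3 -> F3/C5 P5 similar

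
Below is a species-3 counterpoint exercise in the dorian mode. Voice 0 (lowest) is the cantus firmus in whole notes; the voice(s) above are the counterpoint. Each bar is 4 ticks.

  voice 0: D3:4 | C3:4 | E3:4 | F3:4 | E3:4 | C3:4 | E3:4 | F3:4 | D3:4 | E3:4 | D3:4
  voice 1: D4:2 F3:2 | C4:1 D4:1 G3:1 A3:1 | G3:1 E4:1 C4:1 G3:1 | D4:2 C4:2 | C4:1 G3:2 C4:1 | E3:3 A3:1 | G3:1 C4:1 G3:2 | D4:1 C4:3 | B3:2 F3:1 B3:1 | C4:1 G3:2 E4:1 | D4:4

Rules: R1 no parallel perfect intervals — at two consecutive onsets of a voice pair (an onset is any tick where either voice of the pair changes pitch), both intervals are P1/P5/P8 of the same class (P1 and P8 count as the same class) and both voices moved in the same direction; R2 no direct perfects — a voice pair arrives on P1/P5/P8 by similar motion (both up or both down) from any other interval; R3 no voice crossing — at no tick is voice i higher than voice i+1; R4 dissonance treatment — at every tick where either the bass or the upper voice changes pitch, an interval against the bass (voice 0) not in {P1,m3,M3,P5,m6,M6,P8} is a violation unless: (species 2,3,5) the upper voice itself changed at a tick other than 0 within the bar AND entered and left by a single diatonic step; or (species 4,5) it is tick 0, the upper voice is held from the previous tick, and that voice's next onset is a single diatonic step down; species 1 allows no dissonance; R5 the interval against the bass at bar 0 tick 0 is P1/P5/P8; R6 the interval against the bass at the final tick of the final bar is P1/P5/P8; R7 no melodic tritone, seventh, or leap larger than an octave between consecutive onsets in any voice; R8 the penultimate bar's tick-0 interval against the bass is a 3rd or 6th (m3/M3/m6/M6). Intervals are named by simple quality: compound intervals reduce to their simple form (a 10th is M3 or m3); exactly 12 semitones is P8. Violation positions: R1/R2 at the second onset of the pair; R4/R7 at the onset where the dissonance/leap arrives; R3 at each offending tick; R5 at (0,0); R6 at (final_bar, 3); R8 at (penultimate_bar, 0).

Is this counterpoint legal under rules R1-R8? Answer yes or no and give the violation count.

bar 0: v0=D3 v1=D4 (P8)
bar 1: v0=C3 v1=C4 (P8)
bar 2: v0=E3 v1=G3 (m3)
bar 3: v0=F3 v1=D4 (M6)
bar 4: v0=E3 v1=C4 (m6)
bar 5: v0=C3 v1=E3 (M3)
bar 6: v0=E3 v1=G3 (m3)
bar 7: v0=F3 v1=D4 (M6)
bar 8: v0=D3 v1=B3 (M6)
bar 9: v0=E3 v1=C4 (m6)
bar 10: v0=D3 v1=D4 (P8)
  R4 @ bar1.1: C3/D4 M2 untreated
  R7 @ bar8.2: B3->F3 leap 6st
  R7 @ bar8.3: F3->B3 leap 6st
  R1 @ bar10.0: E3/E4 P8 -> D3/D4 P8 similar

No (4 violations)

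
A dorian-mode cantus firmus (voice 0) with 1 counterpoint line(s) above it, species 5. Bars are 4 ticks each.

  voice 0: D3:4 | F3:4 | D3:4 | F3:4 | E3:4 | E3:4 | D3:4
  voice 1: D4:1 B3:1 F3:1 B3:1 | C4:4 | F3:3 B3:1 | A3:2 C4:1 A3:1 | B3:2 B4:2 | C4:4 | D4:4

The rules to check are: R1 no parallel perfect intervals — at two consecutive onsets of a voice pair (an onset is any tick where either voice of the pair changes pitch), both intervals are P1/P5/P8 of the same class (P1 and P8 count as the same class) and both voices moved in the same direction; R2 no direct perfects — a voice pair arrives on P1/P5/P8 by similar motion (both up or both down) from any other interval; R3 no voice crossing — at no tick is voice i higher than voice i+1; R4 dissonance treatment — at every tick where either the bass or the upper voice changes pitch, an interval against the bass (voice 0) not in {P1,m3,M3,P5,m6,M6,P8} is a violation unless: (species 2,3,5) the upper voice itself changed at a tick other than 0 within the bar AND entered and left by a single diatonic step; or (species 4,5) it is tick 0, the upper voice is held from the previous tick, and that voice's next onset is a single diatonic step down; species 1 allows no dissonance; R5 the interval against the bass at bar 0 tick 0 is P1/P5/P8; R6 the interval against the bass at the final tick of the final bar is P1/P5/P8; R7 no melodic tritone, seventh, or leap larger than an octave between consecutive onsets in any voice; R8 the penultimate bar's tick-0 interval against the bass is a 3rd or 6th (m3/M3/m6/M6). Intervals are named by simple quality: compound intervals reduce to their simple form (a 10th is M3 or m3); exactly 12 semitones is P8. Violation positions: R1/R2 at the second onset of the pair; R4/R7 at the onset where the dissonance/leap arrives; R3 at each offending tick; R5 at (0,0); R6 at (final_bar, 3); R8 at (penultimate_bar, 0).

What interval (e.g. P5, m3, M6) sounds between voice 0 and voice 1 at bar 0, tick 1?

M6

voice 0=D3 voice 1=B3 -> M6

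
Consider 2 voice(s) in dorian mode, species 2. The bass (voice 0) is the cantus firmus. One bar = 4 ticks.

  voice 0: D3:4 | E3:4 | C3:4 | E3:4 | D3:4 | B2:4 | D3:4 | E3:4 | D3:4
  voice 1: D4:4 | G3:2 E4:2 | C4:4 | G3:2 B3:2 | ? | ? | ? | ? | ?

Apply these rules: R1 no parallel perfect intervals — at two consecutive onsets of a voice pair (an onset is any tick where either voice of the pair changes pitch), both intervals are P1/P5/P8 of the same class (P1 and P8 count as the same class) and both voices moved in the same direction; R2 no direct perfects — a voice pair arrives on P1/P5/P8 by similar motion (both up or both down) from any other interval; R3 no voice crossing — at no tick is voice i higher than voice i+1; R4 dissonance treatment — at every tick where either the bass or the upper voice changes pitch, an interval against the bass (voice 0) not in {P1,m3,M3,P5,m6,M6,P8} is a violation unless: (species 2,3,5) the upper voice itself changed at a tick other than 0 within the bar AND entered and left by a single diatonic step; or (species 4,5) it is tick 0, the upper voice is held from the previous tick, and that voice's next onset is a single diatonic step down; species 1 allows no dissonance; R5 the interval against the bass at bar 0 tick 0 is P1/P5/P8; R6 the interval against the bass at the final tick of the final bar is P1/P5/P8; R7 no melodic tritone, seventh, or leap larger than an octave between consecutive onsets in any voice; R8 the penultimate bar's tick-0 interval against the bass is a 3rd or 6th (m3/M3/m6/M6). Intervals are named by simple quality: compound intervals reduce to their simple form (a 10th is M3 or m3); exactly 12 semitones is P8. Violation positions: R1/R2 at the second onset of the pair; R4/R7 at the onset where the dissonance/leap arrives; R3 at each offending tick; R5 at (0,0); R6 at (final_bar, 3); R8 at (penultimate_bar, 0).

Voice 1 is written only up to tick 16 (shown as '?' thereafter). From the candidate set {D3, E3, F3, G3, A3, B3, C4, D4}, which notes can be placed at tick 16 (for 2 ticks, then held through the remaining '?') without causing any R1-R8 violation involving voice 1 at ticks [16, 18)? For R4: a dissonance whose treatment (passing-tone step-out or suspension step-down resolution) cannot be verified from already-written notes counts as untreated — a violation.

{B3, D4}

D3: violates R2
E3: violates R4
F3: violates R7
G3: violates R4
A3: violates R1
B3: legal
C4: violates R4
D4: legal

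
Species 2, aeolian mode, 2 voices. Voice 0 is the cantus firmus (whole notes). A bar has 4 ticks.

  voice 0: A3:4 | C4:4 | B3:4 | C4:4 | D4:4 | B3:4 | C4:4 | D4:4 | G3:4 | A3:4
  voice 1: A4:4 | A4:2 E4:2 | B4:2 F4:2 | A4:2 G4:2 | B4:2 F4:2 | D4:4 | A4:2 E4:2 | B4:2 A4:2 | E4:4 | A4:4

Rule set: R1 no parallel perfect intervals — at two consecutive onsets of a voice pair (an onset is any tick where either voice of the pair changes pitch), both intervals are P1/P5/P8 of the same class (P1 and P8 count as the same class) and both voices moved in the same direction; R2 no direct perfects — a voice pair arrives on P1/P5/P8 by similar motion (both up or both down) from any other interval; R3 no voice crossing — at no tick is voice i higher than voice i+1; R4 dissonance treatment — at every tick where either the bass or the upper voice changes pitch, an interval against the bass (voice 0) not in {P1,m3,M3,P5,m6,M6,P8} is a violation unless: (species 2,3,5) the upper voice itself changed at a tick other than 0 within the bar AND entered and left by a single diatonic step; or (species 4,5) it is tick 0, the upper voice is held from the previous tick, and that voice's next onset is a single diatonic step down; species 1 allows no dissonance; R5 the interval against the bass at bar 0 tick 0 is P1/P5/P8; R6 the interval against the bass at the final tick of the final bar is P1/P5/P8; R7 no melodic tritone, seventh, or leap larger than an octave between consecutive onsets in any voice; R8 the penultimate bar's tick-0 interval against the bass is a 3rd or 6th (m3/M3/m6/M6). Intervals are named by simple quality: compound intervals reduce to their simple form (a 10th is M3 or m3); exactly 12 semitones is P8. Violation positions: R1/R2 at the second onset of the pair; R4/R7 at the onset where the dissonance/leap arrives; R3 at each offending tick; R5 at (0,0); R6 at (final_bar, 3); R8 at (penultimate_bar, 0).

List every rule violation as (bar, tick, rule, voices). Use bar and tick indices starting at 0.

(2, 2, R4, (0, 1))
(2, 2, R7, (1,))
(4, 2, R7, (1,))
(9, 0, R2, (0, 1))

bar 0: v0=A3 v1=A4 downbeat P8
bar 1: v0=C4 v1=A4 downbeat M6
bar 2: v0=B3 v1=B4 downbeat P8
bar 3: v0=C4 v1=A4 downbeat M6
bar 4: v0=D4 v1=B4 downbeat M6
bar 5: v0=B3 v1=D4 downbeat m3
bar 6: v0=C4 v1=A4 downbeat M6
bar 7: v0=D4 v1=B4 downbeat M6
bar 8: v0=G3 v1=E4 downbeat M6
bar 9: v0=A3 v1=A4 downbeat P8
  -> R4 @ bar 2 tick 2 v(0, 1): B3/F4 TT untreated
  -> R7 @ bar 2 tick 2 v(1,): B4->F4 leap 6st
  -> R7 @ bar 4 tick 2 v(1,): B4->F4 leap 6st
  -> R2 @ bar 9 tick 0 v(0, 1): G3/E4 M6 -> A3/A4 P8 similar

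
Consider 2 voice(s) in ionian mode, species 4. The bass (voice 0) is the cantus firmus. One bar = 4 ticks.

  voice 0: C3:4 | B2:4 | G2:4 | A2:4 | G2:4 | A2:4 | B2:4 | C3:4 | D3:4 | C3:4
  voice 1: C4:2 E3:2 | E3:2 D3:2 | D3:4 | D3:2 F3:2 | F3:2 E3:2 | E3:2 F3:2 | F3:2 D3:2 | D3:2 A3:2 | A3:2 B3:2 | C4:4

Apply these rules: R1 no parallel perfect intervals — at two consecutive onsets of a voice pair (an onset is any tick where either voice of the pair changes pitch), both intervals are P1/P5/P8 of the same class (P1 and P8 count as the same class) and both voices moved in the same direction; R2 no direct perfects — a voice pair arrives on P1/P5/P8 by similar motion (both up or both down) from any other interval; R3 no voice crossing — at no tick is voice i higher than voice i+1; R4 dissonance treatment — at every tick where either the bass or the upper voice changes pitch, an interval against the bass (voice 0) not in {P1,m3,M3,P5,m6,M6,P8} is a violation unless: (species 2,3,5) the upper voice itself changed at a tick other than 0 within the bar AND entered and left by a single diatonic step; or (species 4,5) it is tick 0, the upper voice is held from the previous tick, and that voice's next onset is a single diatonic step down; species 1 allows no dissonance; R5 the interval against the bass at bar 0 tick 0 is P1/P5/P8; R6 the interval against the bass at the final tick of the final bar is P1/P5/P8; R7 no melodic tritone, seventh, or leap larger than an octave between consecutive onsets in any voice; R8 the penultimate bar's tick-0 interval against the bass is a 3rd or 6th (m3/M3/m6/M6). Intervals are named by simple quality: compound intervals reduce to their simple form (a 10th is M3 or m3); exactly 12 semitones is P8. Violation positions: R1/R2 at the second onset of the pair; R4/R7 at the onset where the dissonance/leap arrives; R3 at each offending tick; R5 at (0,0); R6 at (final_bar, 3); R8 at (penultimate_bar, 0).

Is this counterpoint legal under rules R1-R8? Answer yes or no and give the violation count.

No (4 violations)

bar 0: v0=C3 v1=C4 (P8)
bar 1: v0=B2 v1=E3 (P4)
bar 2: v0=G2 v1=D3 (P5)
bar 3: v0=A2 v1=D3 (P4)
bar 4: v0=G2 v1=F3 (m7)
bar 5: v0=A2 v1=E3 (P5)
bar 6: v0=B2 v1=F3 (TT)
bar 7: v0=C3 v1=D3 (M2)
bar 8: v0=D3 v1=A3 (P5)
bar 9: v0=C3 v1=C4 (P8)
  R4 @ bar3.0: A2/D3 P4 untreated
  R4 @ bar6.0: B2/F3 TT untreated
  R4 @ bar7.0: C3/D3 M2 untreated
  R8 @ bar8.0: penult P5 not 3rd/6th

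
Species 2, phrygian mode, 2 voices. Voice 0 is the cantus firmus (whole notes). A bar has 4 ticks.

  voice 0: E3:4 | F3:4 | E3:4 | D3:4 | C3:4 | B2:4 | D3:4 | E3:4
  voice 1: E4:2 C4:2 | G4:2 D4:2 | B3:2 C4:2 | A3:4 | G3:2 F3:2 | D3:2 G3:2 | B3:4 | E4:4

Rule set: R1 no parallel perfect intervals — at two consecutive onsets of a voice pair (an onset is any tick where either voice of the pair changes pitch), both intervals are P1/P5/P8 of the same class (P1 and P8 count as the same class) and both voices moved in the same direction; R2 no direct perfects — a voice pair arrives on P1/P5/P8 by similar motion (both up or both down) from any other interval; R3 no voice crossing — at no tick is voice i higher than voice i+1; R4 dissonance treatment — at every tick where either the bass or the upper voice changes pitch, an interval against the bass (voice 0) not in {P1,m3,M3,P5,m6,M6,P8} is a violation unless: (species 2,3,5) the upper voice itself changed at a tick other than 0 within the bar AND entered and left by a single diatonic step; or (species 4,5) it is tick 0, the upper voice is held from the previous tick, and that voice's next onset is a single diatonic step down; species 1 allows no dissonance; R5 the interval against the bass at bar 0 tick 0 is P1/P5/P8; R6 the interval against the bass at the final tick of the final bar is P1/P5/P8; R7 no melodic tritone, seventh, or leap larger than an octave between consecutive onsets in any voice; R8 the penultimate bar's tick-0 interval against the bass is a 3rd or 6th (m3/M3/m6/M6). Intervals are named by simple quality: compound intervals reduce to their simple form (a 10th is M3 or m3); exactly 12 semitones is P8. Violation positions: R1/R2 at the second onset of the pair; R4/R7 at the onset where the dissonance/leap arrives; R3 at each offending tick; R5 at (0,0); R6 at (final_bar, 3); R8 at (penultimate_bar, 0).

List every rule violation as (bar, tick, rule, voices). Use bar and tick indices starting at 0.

(1, 0, R4, (0, 1))
(2, 0, R2, (0, 1))
(3, 0, R2, (0, 1))
(4, 0, R1, (0, 1))
(4, 2, R4, (0, 1))
(7, 0, R2, (0, 1))

bar 0: v0=E3 v1=E4 downbeat P8
bar 1: v0=F3 v1=G4 downbeat M2
bar 2: v0=E3 v1=B3 downbeat P5
bar 3: v0=D3 v1=A3 downbeat P5
bar 4: v0=C3 v1=G3 downbeat P5
bar 5: v0=B2 v1=D3 downbeat m3
bar 6: v0=D3 v1=B3 downbeat M6
bar 7: v0=E3 v1=E4 downbeat P8
  -> R4 @ bar 1 tick 0 v(0, 1): F3/G4 M2 untreated
  -> R2 @ bar 2 tick 0 v(0, 1): F3/D4 M6 -> E3/B3 P5 similar
  -> R2 @ bar 3 tick 0 v(0, 1): E3/C4 m6 -> D3/A3 P5 similar
  -> R1 @ bar 4 tick 0 v(0, 1): D3/A3 P5 -> C3/G3 P5 similar
  -> R4 @ bar 4 tick 2 v(0, 1): C3/F3 P4 untreated
  -> R2 @ bar 7 tick 0 v(0, 1): D3/B3 M6 -> E3/E4 P8 similar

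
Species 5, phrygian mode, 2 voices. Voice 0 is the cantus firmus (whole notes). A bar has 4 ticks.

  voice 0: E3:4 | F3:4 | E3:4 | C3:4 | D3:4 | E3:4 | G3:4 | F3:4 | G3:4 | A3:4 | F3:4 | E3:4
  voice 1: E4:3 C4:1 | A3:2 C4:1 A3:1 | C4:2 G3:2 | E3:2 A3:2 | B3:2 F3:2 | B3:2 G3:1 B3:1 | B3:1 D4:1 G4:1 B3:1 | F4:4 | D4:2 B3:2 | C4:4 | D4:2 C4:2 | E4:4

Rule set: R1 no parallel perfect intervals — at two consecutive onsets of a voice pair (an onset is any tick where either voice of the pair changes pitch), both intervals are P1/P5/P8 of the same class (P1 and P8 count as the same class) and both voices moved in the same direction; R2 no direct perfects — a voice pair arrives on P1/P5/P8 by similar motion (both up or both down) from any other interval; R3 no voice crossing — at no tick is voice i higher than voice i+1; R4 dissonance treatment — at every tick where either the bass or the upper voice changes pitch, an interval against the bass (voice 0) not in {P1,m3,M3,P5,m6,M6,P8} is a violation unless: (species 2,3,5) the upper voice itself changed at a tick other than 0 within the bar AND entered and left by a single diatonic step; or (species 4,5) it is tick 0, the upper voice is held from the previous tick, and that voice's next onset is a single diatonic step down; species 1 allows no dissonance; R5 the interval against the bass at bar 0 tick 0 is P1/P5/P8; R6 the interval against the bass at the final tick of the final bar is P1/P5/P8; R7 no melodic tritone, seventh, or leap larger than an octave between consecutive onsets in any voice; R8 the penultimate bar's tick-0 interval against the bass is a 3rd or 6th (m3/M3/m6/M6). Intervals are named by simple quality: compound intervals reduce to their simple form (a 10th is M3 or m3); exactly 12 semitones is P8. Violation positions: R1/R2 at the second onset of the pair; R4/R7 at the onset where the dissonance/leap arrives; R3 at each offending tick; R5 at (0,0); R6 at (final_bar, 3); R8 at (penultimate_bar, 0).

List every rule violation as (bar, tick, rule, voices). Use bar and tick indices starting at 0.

bar 0: v0=E3 v1=E4 downbeat P8
bar 1: v0=F3 v1=A3 downbeat M3
bar 2: v0=E3 v1=C4 downbeat m6
bar 3: v0=C3 v1=E3 downbeat M3
bar 4: v0=D3 v1=B3 downbeat M6
bar 5: v0=E3 v1=B3 downbeat P5
bar 6: v0=G3 v1=B3 downbeat M3
bar 7: v0=F3 v1=F4 downbeat P8
bar 8: v0=G3 v1=D4 downbeat P5
bar 9: v0=A3 v1=C4 downbeat m3
bar 10: v0=F3 v1=D4 downbeat M6
bar 11: v0=E3 v1=E4 downbeat P8
  -> R7 @ bar 4 tick 2 v(1,): B3->F3 leap 6st
  -> R2 @ bar 5 tick 0 v(0, 1): D3/F3 m3 -> E3/B3 P5 similar
  -> R7 @ bar 5 tick 0 v(1,): F3->B3 leap 6st
  -> R7 @ bar 7 tick 0 v(1,): B3->F4 leap 6st

(4, 2, R7, (1,))
(5, 0, R2, (0, 1))
(5, 0, R7, (1,))
(7, 0, R7, (1,))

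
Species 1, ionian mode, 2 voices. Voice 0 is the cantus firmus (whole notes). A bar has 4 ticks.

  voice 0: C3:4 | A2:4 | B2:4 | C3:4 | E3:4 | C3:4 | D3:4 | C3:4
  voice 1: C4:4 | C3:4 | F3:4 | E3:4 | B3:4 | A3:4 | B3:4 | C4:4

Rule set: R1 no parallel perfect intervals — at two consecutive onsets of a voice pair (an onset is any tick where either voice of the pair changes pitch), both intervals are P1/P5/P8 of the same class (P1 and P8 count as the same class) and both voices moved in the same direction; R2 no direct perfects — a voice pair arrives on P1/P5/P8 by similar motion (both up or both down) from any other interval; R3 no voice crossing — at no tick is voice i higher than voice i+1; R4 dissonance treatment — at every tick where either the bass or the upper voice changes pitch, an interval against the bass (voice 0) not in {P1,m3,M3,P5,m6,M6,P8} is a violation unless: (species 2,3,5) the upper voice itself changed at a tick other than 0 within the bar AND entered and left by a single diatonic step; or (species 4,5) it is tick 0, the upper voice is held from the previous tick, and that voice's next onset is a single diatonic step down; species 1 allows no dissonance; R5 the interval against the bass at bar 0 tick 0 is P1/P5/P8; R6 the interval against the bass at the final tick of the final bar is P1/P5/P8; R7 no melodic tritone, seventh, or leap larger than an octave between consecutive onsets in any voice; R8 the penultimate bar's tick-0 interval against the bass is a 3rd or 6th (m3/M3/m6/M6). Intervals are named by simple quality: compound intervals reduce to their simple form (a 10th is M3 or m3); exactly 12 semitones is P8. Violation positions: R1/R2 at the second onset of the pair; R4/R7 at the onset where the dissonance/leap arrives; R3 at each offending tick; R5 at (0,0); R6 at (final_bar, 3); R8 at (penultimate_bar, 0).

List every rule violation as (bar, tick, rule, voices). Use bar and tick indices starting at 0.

bar 0: v0=C3 v1=C4 downbeat P8
bar 1: v0=A2 v1=C3 downbeat m3
bar 2: v0=B2 v1=F3 downbeat TT
bar 3: v0=C3 v1=E3 downbeat M3
bar 4: v0=E3 v1=B3 downbeat P5
bar 5: v0=C3 v1=A3 downbeat M6
bar 6: v0=D3 v1=B3 downbeat M6
bar 7: v0=C3 v1=C4 downbeat P8
  -> R4 @ bar 2 tick 0 v(0, 1): B2/F3 TT untreated
  -> R2 @ bar 4 tick 0 v(0, 1): C3/E3 M3 -> E3/B3 P5 similar

(2, 0, R4, (0, 1))
(4, 0, R2, (0, 1))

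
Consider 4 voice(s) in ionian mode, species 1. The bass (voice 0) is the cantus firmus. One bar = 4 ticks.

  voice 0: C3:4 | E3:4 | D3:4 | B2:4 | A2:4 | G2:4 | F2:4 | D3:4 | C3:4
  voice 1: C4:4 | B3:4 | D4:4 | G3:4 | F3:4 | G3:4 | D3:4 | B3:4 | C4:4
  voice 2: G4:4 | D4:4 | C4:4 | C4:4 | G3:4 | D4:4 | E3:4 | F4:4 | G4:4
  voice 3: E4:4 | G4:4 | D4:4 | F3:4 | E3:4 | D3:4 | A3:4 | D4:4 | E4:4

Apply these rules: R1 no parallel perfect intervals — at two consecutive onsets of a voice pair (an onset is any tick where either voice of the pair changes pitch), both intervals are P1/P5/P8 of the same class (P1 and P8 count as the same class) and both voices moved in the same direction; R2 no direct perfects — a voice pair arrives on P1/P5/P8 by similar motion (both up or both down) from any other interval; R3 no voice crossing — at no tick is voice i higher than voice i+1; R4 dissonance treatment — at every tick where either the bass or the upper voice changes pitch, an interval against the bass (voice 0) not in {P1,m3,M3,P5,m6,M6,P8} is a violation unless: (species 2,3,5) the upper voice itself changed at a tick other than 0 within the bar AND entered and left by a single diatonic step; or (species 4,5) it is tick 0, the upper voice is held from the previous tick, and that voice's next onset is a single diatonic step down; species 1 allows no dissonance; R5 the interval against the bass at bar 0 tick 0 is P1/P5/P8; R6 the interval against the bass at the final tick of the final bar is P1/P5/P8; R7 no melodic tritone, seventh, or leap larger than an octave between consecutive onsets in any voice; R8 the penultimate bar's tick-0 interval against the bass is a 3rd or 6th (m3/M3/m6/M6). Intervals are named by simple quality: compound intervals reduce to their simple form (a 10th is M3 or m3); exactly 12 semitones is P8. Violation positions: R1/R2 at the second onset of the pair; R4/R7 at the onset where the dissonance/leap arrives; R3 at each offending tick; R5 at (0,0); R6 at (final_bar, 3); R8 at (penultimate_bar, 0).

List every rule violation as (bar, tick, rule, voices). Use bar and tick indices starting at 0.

(0, 0, R3, (2, 3))
(0, 0, R5, (0, 3))
(0, 1, R3, (2, 3))
(0, 2, R3, (2, 3))
(0, 3, R3, (2, 3))
(1, 0, R4, (0, 2))
(2, 0, R2, (0, 3))
(2, 0, R3, (1, 2))
(2, 0, R4, (0, 2))
(2, 1, R3, (1, 2))
(2, 2, R3, (1, 2))
(2, 3, R3, (1, 2))
(3, 0, R3, (2, 3))
(3, 0, R4, (0, 2))
(3, 0, R4, (0, 3))
(3, 1, R3, (2, 3))
(3, 2, R3, (2, 3))
(3, 3, R3, (2, 3))
(4, 0, R2, (0, 3))
(4, 0, R3, (2, 3))
(4, 0, R4, (0, 2))
(4, 1, R3, (2, 3))
(4, 2, R3, (2, 3))
(4, 3, R3, (2, 3))
(5, 0, R1, (0, 3))
(5, 0, R2, (1, 2))
(5, 0, R3, (2, 3))
(5, 1, R3, (2, 3))
(5, 2, R3, (2, 3))
(5, 3, R3, (2, 3))
(6, 0, R4, (0, 2))
(6, 0, R7, (2,))
(7, 0, R2, (0, 3))
(7, 0, R3, (2, 3))
(7, 0, R7, (2,))
(7, 0, R8, (0, 3))
(7, 1, R3, (2, 3))
(7, 2, R3, (2, 3))
(7, 3, R3, (2, 3))
(8, 0, R2, (1, 2))
(8, 0, R3, (2, 3))
(8, 1, R3, (2, 3))
(8, 2, R3, (2, 3))
(8, 3, R3, (2, 3))
(8, 3, R6, (0, 3))

bar 0: v0=C3 v1=C4 v2=G4 v3=E4 downbeat M3
bar 1: v0=E3 v1=B3 v2=D4 v3=G4 downbeat m3
bar 2: v0=D3 v1=D4 v2=C4 v3=D4 downbeat P8
bar 3: v0=B2 v1=G3 v2=C4 v3=F3 downbeat TT
bar 4: v0=A2 v1=F3 v2=G3 v3=E3 downbeat P5
bar 5: v0=G2 v1=G3 v2=D4 v3=D3 downbeat P5
bar 6: v0=F2 v1=D3 v2=E3 v3=A3 downbeat M3
bar 7: v0=D3 v1=B3 v2=F4 v3=D4 downbeat P8
bar 8: v0=C3 v1=C4 v2=G4 v3=E4 downbeat M3
  -> R3 @ bar 0 tick 0 v(2, 3): G4 above E4
  -> R5 @ bar 0 tick 0 v(0, 3): opens on M3
  -> R3 @ bar 0 tick 1 v(2, 3): G4 above E4
  -> R3 @ bar 0 tick 2 v(2, 3): G4 above E4
  -> R3 @ bar 0 tick 3 v(2, 3): G4 above E4
  -> R4 @ bar 1 tick 0 v(0, 2): E3/D4 m7 untreated
  -> R2 @ bar 2 tick 0 v(0, 3): E3/G4 m3 -> D3/D4 P8 similar
  -> R3 @ bar 2 tick 0 v(1, 2): D4 above C4
  -> R4 @ bar 2 tick 0 v(0, 2): D3/C4 m7 untreated
  -> R3 @ bar 2 tick 1 v(1, 2): D4 above C4
  -> R3 @ bar 2 tick 2 v(1, 2): D4 above C4
  -> R3 @ bar 2 tick 3 v(1, 2): D4 above C4
  -> R3 @ bar 3 tick 0 v(2, 3): C4 above F3
  -> R4 @ bar 3 tick 0 v(0, 2): B2/C4 m2 untreated
  -> R4 @ bar 3 tick 0 v(0, 3): B2/F3 TT untreated
  -> R3 @ bar 3 tick 1 v(2, 3): C4 above F3
  -> R3 @ bar 3 tick 2 v(2, 3): C4 above F3
  -> R3 @ bar 3 tick 3 v(2, 3): C4 above F3
  -> R2 @ bar 4 tick 0 v(0, 3): B2/F3 TT -> A2/E3 P5 similar
  -> R3 @ bar 4 tick 0 v(2, 3): G3 above E3
  -> R4 @ bar 4 tick 0 v(0, 2): A2/G3 m7 untreated
  -> R3 @ bar 4 tick 1 v(2, 3): G3 above E3
  -> R3 @ bar 4 tick 2 v(2, 3): G3 above E3
  -> R3 @ bar 4 tick 3 v(2, 3): G3 above E3
  -> R1 @ bar 5 tick 0 v(0, 3): A2/E3 P5 -> G2/D3 P5 similar
  -> R2 @ bar 5 tick 0 v(1, 2): F3/G3 M2 -> G3/D4 P5 similar
  -> R3 @ bar 5 tick 0 v(2, 3): D4 above D3
  -> R3 @ bar 5 tick 1 v(2, 3): D4 above D3
  -> R3 @ bar 5 tick 2 v(2, 3): D4 above D3
  -> R3 @ bar 5 tick 3 v(2, 3): D4 above D3
  -> R4 @ bar 6 tick 0 v(0, 2): F2/E3 M7 untreated
  -> R7 @ bar 6 tick 0 v(2,): D4->E3 leap 10st
  -> R2 @ bar 7 tick 0 v(0, 3): F2/A3 M3 -> D3/D4 P8 similar
  -> R3 @ bar 7 tick 0 v(2, 3): F4 above D4
  -> R7 @ bar 7 tick 0 v(2,): E3->F4 leap 13st
  -> R8 @ bar 7 tick 0 v(0, 3): penult P8 not 3rd/6th
  -> R3 @ bar 7 tick 1 v(2, 3): F4 above D4
  -> R3 @ bar 7 tick 2 v(2, 3): F4 above D4
  -> R3 @ bar 7 tick 3 v(2, 3): F4 above D4
  -> R2 @ bar 8 tick 0 v(1, 2): B3/F4 TT -> C4/G4 P5 similar
  -> R3 @ bar 8 tick 0 v(2, 3): G4 above E4
  -> R3 @ bar 8 tick 1 v(2, 3): G4 above E4
  -> R3 @ bar 8 tick 2 v(2, 3): G4 above E4
  -> R3 @ bar 8 tick 3 v(2, 3): G4 above E4
  -> R6 @ bar 8 tick 3 v(0, 3): closes on M3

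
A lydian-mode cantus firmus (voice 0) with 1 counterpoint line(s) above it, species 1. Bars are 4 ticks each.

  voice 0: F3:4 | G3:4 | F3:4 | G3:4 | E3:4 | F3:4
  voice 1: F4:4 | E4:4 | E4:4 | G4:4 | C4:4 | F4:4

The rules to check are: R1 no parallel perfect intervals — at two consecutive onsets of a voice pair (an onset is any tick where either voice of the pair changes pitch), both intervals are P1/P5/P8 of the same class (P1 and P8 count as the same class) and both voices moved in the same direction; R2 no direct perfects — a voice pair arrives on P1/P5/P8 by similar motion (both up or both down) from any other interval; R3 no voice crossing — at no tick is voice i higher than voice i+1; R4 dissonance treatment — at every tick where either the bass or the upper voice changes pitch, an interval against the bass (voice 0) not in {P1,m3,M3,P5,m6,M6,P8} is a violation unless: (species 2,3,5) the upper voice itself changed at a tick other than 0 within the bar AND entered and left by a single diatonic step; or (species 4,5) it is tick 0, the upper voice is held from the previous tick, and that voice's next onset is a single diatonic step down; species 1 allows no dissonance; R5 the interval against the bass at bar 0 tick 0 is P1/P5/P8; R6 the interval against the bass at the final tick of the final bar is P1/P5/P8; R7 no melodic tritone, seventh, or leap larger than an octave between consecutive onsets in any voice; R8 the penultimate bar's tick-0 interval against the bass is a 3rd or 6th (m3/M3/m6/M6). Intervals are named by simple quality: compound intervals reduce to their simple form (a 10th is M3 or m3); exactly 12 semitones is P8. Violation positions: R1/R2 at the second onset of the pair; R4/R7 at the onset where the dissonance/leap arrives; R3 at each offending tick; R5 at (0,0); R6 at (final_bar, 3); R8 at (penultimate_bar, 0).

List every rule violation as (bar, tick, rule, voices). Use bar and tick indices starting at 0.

bar 0: v0=F3 v1=F4 downbeat P8
bar 1: v0=G3 v1=E4 downbeat M6
bar 2: v0=F3 v1=E4 downbeat M7
bar 3: v0=G3 v1=G4 downbeat P8
bar 4: v0=E3 v1=C4 downbeat m6
bar 5: v0=F3 v1=F4 downbeat P8
  -> R4 @ bar 2 tick 0 v(0, 1): F3/E4 M7 untreated
  -> R2 @ bar 3 tick 0 v(0, 1): F3/E4 M7 -> G3/G4 P8 similar
  -> R2 @ bar 5 tick 0 v(0, 1): E3/C4 m6 -> F3/F4 P8 similar

(2, 0, R4, (0, 1))
(3, 0, R2, (0, 1))
(5, 0, R2, (0, 1))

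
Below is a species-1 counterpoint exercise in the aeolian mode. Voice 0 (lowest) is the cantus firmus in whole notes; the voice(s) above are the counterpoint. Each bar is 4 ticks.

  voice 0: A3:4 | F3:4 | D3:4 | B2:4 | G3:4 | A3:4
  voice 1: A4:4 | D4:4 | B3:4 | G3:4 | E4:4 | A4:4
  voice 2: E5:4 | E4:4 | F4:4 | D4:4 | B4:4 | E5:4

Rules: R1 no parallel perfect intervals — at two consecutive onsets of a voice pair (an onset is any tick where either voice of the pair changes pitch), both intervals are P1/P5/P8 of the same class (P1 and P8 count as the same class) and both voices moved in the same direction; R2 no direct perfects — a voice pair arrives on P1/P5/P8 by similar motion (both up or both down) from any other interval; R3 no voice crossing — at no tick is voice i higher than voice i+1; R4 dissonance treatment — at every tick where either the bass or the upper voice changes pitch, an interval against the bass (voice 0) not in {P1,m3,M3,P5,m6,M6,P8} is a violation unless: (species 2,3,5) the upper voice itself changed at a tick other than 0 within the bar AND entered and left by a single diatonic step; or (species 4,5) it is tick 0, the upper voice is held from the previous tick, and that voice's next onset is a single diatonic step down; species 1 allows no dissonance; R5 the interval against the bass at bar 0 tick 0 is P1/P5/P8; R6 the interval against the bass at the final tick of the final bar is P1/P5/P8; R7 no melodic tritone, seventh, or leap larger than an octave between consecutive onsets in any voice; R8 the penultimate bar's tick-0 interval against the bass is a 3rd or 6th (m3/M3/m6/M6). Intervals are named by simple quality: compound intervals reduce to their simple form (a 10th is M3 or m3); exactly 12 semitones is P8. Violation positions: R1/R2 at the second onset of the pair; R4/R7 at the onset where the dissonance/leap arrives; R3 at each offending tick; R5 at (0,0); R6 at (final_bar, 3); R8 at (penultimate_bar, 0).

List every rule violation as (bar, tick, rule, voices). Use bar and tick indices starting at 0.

(1, 0, R4, (0, 2))
(3, 0, R2, (1, 2))
(4, 0, R1, (1, 2))
(5, 0, R1, (1, 2))
(5, 0, R2, (0, 1))
(5, 0, R2, (0, 2))

bar 0: v0=A3 v1=A4 v2=E5 downbeat P5
bar 1: v0=F3 v1=D4 v2=E4 downbeat M7
bar 2: v0=D3 v1=B3 v2=F4 downbeat m3
bar 3: v0=B2 v1=G3 v2=D4 downbeat m3
bar 4: v0=G3 v1=E4 v2=B4 downbeat M3
bar 5: v0=A3 v1=A4 v2=E5 downbeat P5
  -> R4 @ bar 1 tick 0 v(0, 2): F3/E4 M7 untreated
  -> R2 @ bar 3 tick 0 v(1, 2): B3/F4 TT -> G3/D4 P5 similar
  -> R1 @ bar 4 tick 0 v(1, 2): G3/D4 P5 -> E4/B4 P5 similar
  -> R1 @ bar 5 tick 0 v(1, 2): E4/B4 P5 -> A4/E5 P5 similar
  -> R2 @ bar 5 tick 0 v(0, 1): G3/E4 M6 -> A3/A4 P8 similar
  -> R2 @ bar 5 tick 0 v(0, 2): G3/B4 M3 -> A3/E5 P5 similar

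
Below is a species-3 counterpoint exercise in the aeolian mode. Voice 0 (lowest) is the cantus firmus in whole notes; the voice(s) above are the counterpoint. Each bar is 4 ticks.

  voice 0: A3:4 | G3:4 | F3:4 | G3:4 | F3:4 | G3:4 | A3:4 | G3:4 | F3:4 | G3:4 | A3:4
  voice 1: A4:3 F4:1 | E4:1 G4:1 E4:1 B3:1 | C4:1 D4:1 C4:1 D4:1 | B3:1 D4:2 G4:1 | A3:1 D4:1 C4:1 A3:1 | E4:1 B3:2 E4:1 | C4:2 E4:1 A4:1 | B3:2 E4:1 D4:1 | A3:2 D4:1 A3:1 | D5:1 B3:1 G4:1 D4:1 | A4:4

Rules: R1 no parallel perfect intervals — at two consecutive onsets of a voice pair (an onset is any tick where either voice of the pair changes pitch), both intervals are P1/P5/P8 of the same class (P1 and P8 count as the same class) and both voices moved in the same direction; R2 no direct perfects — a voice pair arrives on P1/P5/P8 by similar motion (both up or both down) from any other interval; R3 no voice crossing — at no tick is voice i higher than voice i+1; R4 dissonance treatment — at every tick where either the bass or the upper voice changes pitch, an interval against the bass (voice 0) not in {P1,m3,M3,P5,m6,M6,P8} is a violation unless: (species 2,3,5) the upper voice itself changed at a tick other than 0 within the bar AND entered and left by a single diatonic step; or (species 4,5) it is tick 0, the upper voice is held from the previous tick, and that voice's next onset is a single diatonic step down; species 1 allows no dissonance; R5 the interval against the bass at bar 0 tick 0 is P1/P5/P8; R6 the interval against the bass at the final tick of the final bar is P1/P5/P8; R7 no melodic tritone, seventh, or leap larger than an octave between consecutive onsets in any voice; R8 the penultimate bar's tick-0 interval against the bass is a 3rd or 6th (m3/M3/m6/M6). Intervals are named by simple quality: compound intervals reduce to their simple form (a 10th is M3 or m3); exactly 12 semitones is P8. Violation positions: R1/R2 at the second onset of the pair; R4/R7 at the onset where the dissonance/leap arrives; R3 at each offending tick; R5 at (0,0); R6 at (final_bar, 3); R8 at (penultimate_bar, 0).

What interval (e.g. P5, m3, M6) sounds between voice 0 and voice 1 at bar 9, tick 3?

P5

voice 0=G3 voice 1=D4 -> P5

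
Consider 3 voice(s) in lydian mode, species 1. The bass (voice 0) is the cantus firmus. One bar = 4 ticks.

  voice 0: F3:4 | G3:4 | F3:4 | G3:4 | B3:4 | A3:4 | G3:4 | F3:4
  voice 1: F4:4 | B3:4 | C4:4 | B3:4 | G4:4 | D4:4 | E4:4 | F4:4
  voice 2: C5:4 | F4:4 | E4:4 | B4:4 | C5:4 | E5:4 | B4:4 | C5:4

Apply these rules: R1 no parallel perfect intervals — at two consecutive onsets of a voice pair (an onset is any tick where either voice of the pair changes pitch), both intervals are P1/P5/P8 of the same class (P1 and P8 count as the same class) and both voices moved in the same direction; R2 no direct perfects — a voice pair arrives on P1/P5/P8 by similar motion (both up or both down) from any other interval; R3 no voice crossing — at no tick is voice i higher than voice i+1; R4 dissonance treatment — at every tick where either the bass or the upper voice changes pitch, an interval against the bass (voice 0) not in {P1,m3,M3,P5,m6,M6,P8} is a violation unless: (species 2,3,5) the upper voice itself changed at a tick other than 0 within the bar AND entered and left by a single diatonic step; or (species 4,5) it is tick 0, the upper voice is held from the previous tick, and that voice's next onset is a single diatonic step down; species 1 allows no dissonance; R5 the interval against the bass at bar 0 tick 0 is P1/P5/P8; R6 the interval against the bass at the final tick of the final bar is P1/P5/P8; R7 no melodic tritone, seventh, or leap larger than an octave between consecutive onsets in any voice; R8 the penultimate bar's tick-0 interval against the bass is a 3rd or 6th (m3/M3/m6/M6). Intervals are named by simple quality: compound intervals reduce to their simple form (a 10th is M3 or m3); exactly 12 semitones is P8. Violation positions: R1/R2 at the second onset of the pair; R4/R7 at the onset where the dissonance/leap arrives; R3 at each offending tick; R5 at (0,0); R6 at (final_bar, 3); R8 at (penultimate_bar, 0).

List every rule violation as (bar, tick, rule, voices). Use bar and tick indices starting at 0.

bar 0: v0=F3 v1=F4 v2=C5 downbeat P5
bar 1: v0=G3 v1=B3 v2=F4 downbeat m7
bar 2: v0=F3 v1=C4 v2=E4 downbeat M7
bar 3: v0=G3 v1=B3 v2=B4 downbeat M3
bar 4: v0=B3 v1=G4 v2=C5 downbeat m2
bar 5: v0=A3 v1=D4 v2=E5 downbeat P5
bar 6: v0=G3 v1=E4 v2=B4 downbeat M3
bar 7: v0=F3 v1=F4 v2=C5 downbeat P5
  -> R4 @ bar 1 tick 0 v(0, 2): G3/F4 m7 untreated
  -> R7 @ bar 1 tick 0 v(1,): F4->B3 leap 6st
  -> R4 @ bar 2 tick 0 v(0, 2): F3/E4 M7 untreated
  -> R4 @ bar 4 tick 0 v(0, 2): B3/C5 m2 untreated
  -> R4 @ bar 5 tick 0 v(0, 1): A3/D4 P4 untreated
  -> R1 @ bar 7 tick 0 v(1, 2): E4/B4 P5 -> F4/C5 P5 similar

(1, 0, R4, (0, 2))
(1, 0, R7, (1,))
(2, 0, R4, (0, 2))
(4, 0, R4, (0, 2))
(5, 0, R4, (0, 1))
(7, 0, R1, (1, 2))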